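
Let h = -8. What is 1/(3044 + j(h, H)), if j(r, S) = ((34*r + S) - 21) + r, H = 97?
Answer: 1/2840 ≈ 0.00035211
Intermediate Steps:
j(r, S) = -21 + S + 35*r (j(r, S) = ((S + 34*r) - 21) + r = (-21 + S + 34*r) + r = -21 + S + 35*r)
1/(3044 + j(h, H)) = 1/(3044 + (-21 + 97 + 35*(-8))) = 1/(3044 + (-21 + 97 - 280)) = 1/(3044 - 204) = 1/2840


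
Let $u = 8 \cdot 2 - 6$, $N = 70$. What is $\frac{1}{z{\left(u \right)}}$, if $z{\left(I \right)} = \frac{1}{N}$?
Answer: $70$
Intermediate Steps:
$u = 10$ ($u = 16 - 6 = 10$)
$z{\left(I \right)} = \frac{1}{70}$
$\frac{1}{z{\left(u \right)}} = \frac{1}{\frac{1}{70}} = 70$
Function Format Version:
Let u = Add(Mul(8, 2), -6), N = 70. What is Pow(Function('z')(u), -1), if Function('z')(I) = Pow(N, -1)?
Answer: 70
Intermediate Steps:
u = 10 (u = Add(16, -6) = 10)
Function('z')(I) = Rational(1, 70) (Function('z')(I) = Pow(70, -1) = Rational(1, 70))
Pow(Function('z')(u), -1) = Pow(Rational(1, 70), -1) = 70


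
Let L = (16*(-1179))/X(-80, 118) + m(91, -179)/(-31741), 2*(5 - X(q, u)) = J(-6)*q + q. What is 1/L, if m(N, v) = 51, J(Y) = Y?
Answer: 2063165/199584093 ≈ 0.010337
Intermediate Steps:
X(q, u) = 5 + 5*q/2 (X(q, u) = 5 - (-6*q + q)/2 = 5 - (-5)*q/2 = 5 + 5*q/2)
L = 199584093/2063165 (L = (16*(-1179))/(5 + (5/2)*(-80)) + 51/(-31741) = -18864/(5 - 200) + 51*(-1/31741) = -18864/(-195) - 51/31741 = -18864*(-1/195) - 51/31741 = 6288/65 - 51/31741 = 199584093/2063165 ≈ 96.737)
1/L = 1/(199584093/2063165) = 2063165/199584093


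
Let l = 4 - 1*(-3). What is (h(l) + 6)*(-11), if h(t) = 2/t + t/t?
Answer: -561/7 ≈ -80.143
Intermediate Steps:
l = 7 (l = 4 + 3 = 7)
h(t) = 1 + 2/t (h(t) = 2/t + 1 = 1 + 2/t)
(h(l) + 6)*(-11) = ((2 + 7)/7 + 6)*(-11) = ((1/7)*9 + 6)*(-11) = (9/7 + 6)*(-11) = (51/7)*(-11) = -561/7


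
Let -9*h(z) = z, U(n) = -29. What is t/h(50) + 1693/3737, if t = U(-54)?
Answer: 1060007/186850 ≈ 5.6730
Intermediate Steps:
h(z) = -z/9
t = -29
t/h(50) + 1693/3737 = -29/((-⅑*50)) + 1693/3737 = -29/(-50/9) + 1693*(1/3737) = -29*(-9/50) + 1693/3737 = 261/50 + 1693/3737 = 1060007/186850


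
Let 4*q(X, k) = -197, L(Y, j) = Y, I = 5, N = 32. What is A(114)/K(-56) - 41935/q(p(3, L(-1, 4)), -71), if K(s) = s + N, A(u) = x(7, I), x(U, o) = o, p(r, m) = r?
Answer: 4024775/4728 ≈ 851.26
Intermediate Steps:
A(u) = 5
q(X, k) = -197/4 (q(X, k) = (1/4)*(-197) = -197/4)
K(s) = 32 + s (K(s) = s + 32 = 32 + s)
A(114)/K(-56) - 41935/q(p(3, L(-1, 4)), -71) = 5/(32 - 56) - 41935/(-197/4) = 5/(-24) - 41935*(-4/197) = 5*(-1/24) + 167740/197 = -5/24 + 167740/197 = 4024775/4728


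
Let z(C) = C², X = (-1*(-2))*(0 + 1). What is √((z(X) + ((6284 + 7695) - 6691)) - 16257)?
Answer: I*√8965 ≈ 94.684*I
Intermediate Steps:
X = 2 (X = 2*1 = 2)
√((z(X) + ((6284 + 7695) - 6691)) - 16257) = √((2² + ((6284 + 7695) - 6691)) - 16257) = √((4 + (13979 - 6691)) - 16257) = √((4 + 7288) - 16257) = √(7292 - 16257) = √(-8965) = I*√8965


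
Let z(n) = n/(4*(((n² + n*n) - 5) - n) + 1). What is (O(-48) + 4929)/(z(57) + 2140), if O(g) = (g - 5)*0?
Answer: 6678795/2899703 ≈ 2.3033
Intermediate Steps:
O(g) = 0 (O(g) = (-5 + g)*0 = 0)
z(n) = n/(-19 - 4*n + 8*n²) (z(n) = n/(4*(((n² + n²) - 5) - n) + 1) = n/(4*((2*n² - 5) - n) + 1) = n/(4*((-5 + 2*n²) - n) + 1) = n/(4*(-5 - n + 2*n²) + 1) = n/((-20 - 4*n + 8*n²) + 1) = n/(-19 - 4*n + 8*n²))
(O(-48) + 4929)/(z(57) + 2140) = (0 + 4929)/(57/(-19 - 4*57 + 8*57²) + 2140) = 4929/(57/(-19 - 228 + 8*3249) + 2140) = 4929/(57/(-19 - 228 + 25992) + 2140) = 4929/(57/25745 + 2140) = 4929/(57*(1/25745) + 2140) = 4929/(3/1355 + 2140) = 4929/(2899703/1355) = 4929*(1355/2899703) = 6678795/2899703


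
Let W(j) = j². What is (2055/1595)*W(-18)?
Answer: 133164/319 ≈ 417.44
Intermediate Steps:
(2055/1595)*W(-18) = (2055/1595)*(-18)² = (2055*(1/1595))*324 = (411/319)*324 = 133164/319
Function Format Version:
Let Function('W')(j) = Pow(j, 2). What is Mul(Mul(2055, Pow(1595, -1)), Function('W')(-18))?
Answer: Rational(133164, 319) ≈ 417.44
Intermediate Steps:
Mul(Mul(2055, Pow(1595, -1)), Function('W')(-18)) = Mul(Mul(2055, Pow(1595, -1)), Pow(-18, 2)) = Mul(Mul(2055, Rational(1, 1595)), 324) = Mul(Rational(411, 319), 324) = Rational(133164, 319)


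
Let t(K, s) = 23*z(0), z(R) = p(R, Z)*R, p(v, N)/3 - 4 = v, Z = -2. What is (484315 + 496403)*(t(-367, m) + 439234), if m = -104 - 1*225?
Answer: 430764690012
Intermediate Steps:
p(v, N) = 12 + 3*v
m = -329 (m = -104 - 225 = -329)
z(R) = R*(12 + 3*R) (z(R) = (12 + 3*R)*R = R*(12 + 3*R))
t(K, s) = 0 (t(K, s) = 23*(3*0*(4 + 0)) = 23*(3*0*4) = 23*0 = 0)
(484315 + 496403)*(t(-367, m) + 439234) = (484315 + 496403)*(0 + 439234) = 980718*439234 = 430764690012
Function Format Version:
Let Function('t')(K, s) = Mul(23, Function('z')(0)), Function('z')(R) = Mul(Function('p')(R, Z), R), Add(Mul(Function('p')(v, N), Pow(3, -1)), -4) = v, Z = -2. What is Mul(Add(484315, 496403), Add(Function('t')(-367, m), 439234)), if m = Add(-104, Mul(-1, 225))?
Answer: 430764690012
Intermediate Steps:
Function('p')(v, N) = Add(12, Mul(3, v))
m = -329 (m = Add(-104, -225) = -329)
Function('z')(R) = Mul(R, Add(12, Mul(3, R))) (Function('z')(R) = Mul(Add(12, Mul(3, R)), R) = Mul(R, Add(12, Mul(3, R))))
Function('t')(K, s) = 0 (Function('t')(K, s) = Mul(23, Mul(3, 0, Add(4, 0))) = Mul(23, Mul(3, 0, 4)) = Mul(23, 0) = 0)
Mul(Add(484315, 496403), Add(Function('t')(-367, m), 439234)) = Mul(Add(484315, 496403), Add(0, 439234)) = Mul(980718, 439234) = 430764690012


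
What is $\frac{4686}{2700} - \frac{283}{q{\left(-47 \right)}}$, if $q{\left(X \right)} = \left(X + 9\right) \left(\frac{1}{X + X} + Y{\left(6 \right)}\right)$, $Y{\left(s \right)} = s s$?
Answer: $\frac{56185787}{28924650} \approx 1.9425$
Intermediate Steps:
$Y{\left(s \right)} = s^{2}$
$q{\left(X \right)} = \left(9 + X\right) \left(36 + \frac{1}{2 X}\right)$ ($q{\left(X \right)} = \left(X + 9\right) \left(\frac{1}{X + X} + 6^{2}\right) = \left(9 + X\right) \left(\frac{1}{2 X} + 36\right) = \left(9 + X\right) \left(36 + \frac{1}{2 X}\right)$)
$\frac{4686}{2700} - \frac{283}{q{\left(-47 \right)}} = \frac{4686}{2700} - \frac{283}{\frac{1}{2} \frac{1}{-47} \left(9 - 47 \left(649 + 72 \left(-47\right)\right)\right)} = 4686 \cdot \frac{1}{2700} - \frac{283}{\frac{1}{2} \left(- \frac{1}{47}\right) \left(9 - 47 \left(649 - 3384\right)\right)} = \frac{781}{450} - \frac{283}{\frac{1}{2} \left(- \frac{1}{47}\right) \left(9 - -128545\right)} = \frac{781}{450} - \frac{283}{\frac{1}{2} \left(- \frac{1}{47}\right) \left(9 + 128545\right)} = \frac{781}{450} - \frac{283}{\frac{1}{2} \left(- \frac{1}{47}\right) 128554} = \frac{781}{450} - \frac{283}{- \frac{64277}{47}} = \frac{781}{450} - - \frac{13301}{64277} = \frac{781}{450} + \frac{13301}{64277} = \frac{56185787}{28924650}$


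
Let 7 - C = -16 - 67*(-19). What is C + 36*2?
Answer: -1178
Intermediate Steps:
C = -1250 (C = 7 - (-16 - 67*(-19)) = 7 - (-16 + 1273) = 7 - 1*1257 = 7 - 1257 = -1250)
C + 36*2 = -1250 + 36*2 = -1250 + 72 = -1178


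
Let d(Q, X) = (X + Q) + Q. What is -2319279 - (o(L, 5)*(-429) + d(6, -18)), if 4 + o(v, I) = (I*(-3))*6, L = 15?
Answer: -2359599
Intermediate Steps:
d(Q, X) = X + 2*Q (d(Q, X) = (Q + X) + Q = X + 2*Q)
o(v, I) = -4 - 18*I (o(v, I) = -4 + (I*(-3))*6 = -4 - 3*I*6 = -4 - 18*I)
-2319279 - (o(L, 5)*(-429) + d(6, -18)) = -2319279 - ((-4 - 18*5)*(-429) + (-18 + 2*6)) = -2319279 - ((-4 - 90)*(-429) + (-18 + 12)) = -2319279 - (-94*(-429) - 6) = -2319279 - (40326 - 6) = -2319279 - 1*40320 = -2319279 - 40320 = -2359599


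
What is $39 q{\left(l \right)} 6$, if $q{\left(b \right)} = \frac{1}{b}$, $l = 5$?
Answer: $\frac{234}{5} \approx 46.8$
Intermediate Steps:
$39 q{\left(l \right)} 6 = \frac{39}{5} \cdot 6 = \frac{234}{5}$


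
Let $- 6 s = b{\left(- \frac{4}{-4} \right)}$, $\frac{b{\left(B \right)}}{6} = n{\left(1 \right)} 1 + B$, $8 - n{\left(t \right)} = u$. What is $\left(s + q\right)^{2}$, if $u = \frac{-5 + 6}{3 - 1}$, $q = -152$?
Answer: $\frac{103041}{4} \approx 25760.0$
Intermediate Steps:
$u = \frac{1}{2}$ ($u = 1 \cdot \frac{1}{2} = \frac{1}{2} \approx 0.5$)
$n{\left(t \right)} = \frac{15}{2}$ ($n{\left(t \right)} = 8 - \frac{1}{2} = \frac{15}{2}$)
$b{\left(B \right)} = 45 + 6 B$ ($b{\left(B \right)} = 6 \left(\frac{15}{2} \cdot 1 + B\right) = 6 \left(\frac{15}{2} + B\right) = 45 + 6 B$)
$s = - \frac{17}{2}$ ($s = - \frac{45 + 6 \left(- \frac{4}{-4}\right)}{6} = - \frac{45 + 6 \left(\left(-4\right) \left(- \frac{1}{4}\right)\right)}{6} = - \frac{45 + 6 \cdot 1}{6} = - \frac{45 + 6}{6} = \left(- \frac{1}{6}\right) 51 = - \frac{17}{2} \approx -8.5$)
$\left(s + q\right)^{2} = \left(- \frac{17}{2} - 152\right)^{2} = \left(- \frac{321}{2}\right)^{2} = \frac{103041}{4}$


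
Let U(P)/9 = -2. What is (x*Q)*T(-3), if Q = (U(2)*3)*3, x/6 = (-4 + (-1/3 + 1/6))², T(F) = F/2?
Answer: 50625/2 ≈ 25313.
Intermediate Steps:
U(P) = -18 (U(P) = 9*(-2) = -18)
T(F) = F/2 (T(F) = F*(½) = F/2)
x = 625/6 (x = 6*(-4 + (-1/3 + 1/6))² = 6*(-4 + (-1*⅓ + 1*(⅙)))² = 6*(-4 + (-⅓ + ⅙))² = 6*(-4 - ⅙)² = 6*(-25/6)² = 6*(625/36) = 625/6 ≈ 104.17)
Q = -162 (Q = -18*3*3 = -54*3 = -162)
(x*Q)*T(-3) = ((625/6)*(-162))*((½)*(-3)) = -16875*(-3/2) = 50625/2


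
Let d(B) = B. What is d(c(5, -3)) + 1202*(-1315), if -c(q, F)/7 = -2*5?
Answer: -1580560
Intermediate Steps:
c(q, F) = 70 (c(q, F) = -(-14)*5 = -7*(-10) = 70)
d(c(5, -3)) + 1202*(-1315) = 70 + 1202*(-1315) = 70 - 1580630 = -1580560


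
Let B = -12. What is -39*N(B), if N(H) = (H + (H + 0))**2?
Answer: -22464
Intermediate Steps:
N(H) = 4*H**2 (N(H) = (H + H)**2 = (2*H)**2 = 4*H**2)
-39*N(B) = -156*(-12)**2 = -156*144 = -39*576 = -22464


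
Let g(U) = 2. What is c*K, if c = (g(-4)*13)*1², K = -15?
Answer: -390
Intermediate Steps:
c = 26 (c = (2*13)*1² = 26*1 = 26)
c*K = 26*(-15) = -390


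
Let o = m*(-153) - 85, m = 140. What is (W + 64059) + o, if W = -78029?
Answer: -35475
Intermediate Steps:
o = -21505 (o = 140*(-153) - 85 = -21420 - 85 = -21505)
(W + 64059) + o = (-78029 + 64059) - 21505 = -13970 - 21505 = -35475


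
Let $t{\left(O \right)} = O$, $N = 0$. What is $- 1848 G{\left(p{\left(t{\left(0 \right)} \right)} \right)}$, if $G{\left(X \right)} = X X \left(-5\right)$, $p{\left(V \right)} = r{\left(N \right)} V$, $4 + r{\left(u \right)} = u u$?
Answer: $0$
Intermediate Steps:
$r{\left(u \right)} = -4 + u^{2}$ ($r{\left(u \right)} = -4 + u u = -4 + u^{2}$)
$p{\left(V \right)} = - 4 V$ ($p{\left(V \right)} = \left(-4 + 0^{2}\right) V = \left(-4 + 0\right) V = - 4 V$)
$G{\left(X \right)} = - 5 X^{2}$ ($G{\left(X \right)} = X \left(- 5 X\right) = - 5 X^{2}$)
$- 1848 G{\left(p{\left(t{\left(0 \right)} \right)} \right)} = - 1848 \left(- 5 \left(\left(-4\right) 0\right)^{2}\right) = - 1848 \left(- 5 \cdot 0^{2}\right) = - 1848 \left(\left(-5\right) 0\right) = \left(-1848\right) 0 = 0$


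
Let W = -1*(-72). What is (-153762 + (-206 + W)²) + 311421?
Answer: 175615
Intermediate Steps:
W = 72
(-153762 + (-206 + W)²) + 311421 = (-153762 + (-206 + 72)²) + 311421 = (-153762 + (-134)²) + 311421 = (-153762 + 17956) + 311421 = -135806 + 311421 = 175615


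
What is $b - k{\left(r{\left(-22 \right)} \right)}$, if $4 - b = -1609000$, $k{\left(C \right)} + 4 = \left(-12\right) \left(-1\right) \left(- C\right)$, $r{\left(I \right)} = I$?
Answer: $1608744$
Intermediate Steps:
$k{\left(C \right)} = -4 - 12 C$ ($k{\left(C \right)} = -4 + \left(-12\right) \left(-1\right) \left(- C\right) = -4 + 12 \left(- C\right) = -4 - 12 C$)
$b = 1609004$ ($b = 4 - -1609000 = 4 + 1609000 = 1609004$)
$b - k{\left(r{\left(-22 \right)} \right)} = 1609004 - \left(-4 - -264\right) = 1609004 - \left(-4 + 264\right) = 1609004 - 260 = 1608744$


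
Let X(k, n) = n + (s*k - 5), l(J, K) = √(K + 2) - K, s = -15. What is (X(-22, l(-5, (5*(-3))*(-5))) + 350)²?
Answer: (600 + √77)² ≈ 3.7061e+5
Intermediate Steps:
l(J, K) = √(2 + K) - K
X(k, n) = -5 + n - 15*k (X(k, n) = n + (-15*k - 5) = n + (-5 - 15*k) = -5 + n - 15*k)
(X(-22, l(-5, (5*(-3))*(-5))) + 350)² = ((-5 + (√(2 + (5*(-3))*(-5)) - 5*(-3)*(-5)) - 15*(-22)) + 350)² = ((-5 + (√(2 - 15*(-5)) - (-15)*(-5)) + 330) + 350)² = ((-5 + (√(2 + 75) - 1*75) + 330) + 350)² = ((-5 + (√77 - 75) + 330) + 350)² = ((-5 + (-75 + √77) + 330) + 350)² = ((250 + √77) + 350)² = (600 + √77)²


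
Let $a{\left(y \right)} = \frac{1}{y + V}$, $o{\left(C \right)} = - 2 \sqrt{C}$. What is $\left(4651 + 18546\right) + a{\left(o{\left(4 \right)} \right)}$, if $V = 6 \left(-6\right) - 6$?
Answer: $\frac{1067061}{46} \approx 23197.0$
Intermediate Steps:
$V = -42$ ($V = -36 - 6 = -42$)
$a{\left(y \right)} = \frac{1}{-42 + y}$ ($a{\left(y \right)} = \frac{1}{y - 42} = \frac{1}{-42 + y}$)
$\left(4651 + 18546\right) + a{\left(o{\left(4 \right)} \right)} = \left(4651 + 18546\right) + \frac{1}{-42 - 2 \sqrt{4}} = 23197 + \frac{1}{-42 - 4} = 23197 + \frac{1}{-46} = 23197 - \frac{1}{46} = \frac{1067061}{46}$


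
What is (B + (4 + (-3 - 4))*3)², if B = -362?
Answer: 137641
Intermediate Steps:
(B + (4 + (-3 - 4))*3)² = (-362 + (4 + (-3 - 4))*3)² = (-362 + (4 - 7)*3)² = (-362 - 3*3)² = (-362 - 9)² = (-371)² = 137641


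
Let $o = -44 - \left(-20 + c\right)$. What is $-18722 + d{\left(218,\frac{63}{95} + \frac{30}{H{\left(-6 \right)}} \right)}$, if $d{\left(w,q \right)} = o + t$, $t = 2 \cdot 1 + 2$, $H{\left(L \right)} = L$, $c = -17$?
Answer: $-18725$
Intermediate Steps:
$t = 4$ ($t = 2 + 2 = 4$)
$o = -7$ ($o = -44 + \left(20 - -17\right) = -44 + \left(20 + 17\right) = -44 + 37 = -7$)
$d{\left(w,q \right)} = -3$ ($d{\left(w,q \right)} = -7 + 4 = -3$)
$-18722 + d{\left(218,\frac{63}{95} + \frac{30}{H{\left(-6 \right)}} \right)} = -18722 - 3 = -18725$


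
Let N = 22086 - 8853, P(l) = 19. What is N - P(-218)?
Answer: 13214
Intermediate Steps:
N = 13233
N - P(-218) = 13233 - 1*19 = 13233 - 19 = 13214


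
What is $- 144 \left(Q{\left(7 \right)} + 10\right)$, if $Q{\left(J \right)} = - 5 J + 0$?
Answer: $3600$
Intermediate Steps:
$Q{\left(J \right)} = - 5 J$
$- 144 \left(Q{\left(7 \right)} + 10\right) = - 144 \left(\left(-5\right) 7 + 10\right) = - 144 \left(-35 + 10\right) = \left(-144\right) \left(-25\right) = 3600$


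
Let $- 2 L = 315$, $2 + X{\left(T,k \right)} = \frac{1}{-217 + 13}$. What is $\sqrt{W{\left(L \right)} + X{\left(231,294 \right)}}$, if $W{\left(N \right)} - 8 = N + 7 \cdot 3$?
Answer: $\frac{i \sqrt{1357773}}{102} \approx 11.424 i$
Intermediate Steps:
$X{\left(T,k \right)} = - \frac{409}{204}$ ($X{\left(T,k \right)} = -2 + \frac{1}{-217 + 13} = -2 + \frac{1}{-204} = -2 - \frac{1}{204} = - \frac{409}{204}$)
$L = - \frac{315}{2}$ ($L = \left(- \frac{1}{2}\right) 315 = - \frac{315}{2} \approx -157.5$)
$W{\left(N \right)} = 29 + N$ ($W{\left(N \right)} = 8 + \left(N + 7 \cdot 3\right) = 8 + \left(N + 21\right) = 8 + \left(21 + N\right) = 29 + N$)
$\sqrt{W{\left(L \right)} + X{\left(231,294 \right)}} = \sqrt{\left(29 - \frac{315}{2}\right) - \frac{409}{204}} = \sqrt{- \frac{257}{2} - \frac{409}{204}} = \sqrt{- \frac{26623}{204}} = \frac{i \sqrt{1357773}}{102}$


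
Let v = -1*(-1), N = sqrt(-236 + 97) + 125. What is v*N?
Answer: 125 + I*sqrt(139) ≈ 125.0 + 11.79*I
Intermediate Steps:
N = 125 + I*sqrt(139) (N = sqrt(-139) + 125 = I*sqrt(139) + 125 = 125 + I*sqrt(139) ≈ 125.0 + 11.79*I)
v = 1
v*N = 1*(125 + I*sqrt(139)) = 125 + I*sqrt(139)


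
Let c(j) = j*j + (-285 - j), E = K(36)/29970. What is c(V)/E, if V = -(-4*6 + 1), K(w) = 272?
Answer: 194805/8 ≈ 24351.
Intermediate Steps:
V = 23 (V = -(-24 + 1) = -1*(-23) = 23)
E = 136/14985 (E = 272/29970 = 272*(1/29970) = 136/14985 ≈ 0.0090757)
c(j) = -285 + j**2 - j (c(j) = j**2 + (-285 - j) = -285 + j**2 - j)
c(V)/E = (-285 + 23**2 - 1*23)/(136/14985) = (-285 + 529 - 23)*(14985/136) = 221*(14985/136) = 194805/8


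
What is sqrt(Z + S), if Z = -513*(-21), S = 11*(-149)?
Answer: sqrt(9134) ≈ 95.572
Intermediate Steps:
S = -1639
Z = 10773
sqrt(Z + S) = sqrt(10773 - 1639) = sqrt(9134)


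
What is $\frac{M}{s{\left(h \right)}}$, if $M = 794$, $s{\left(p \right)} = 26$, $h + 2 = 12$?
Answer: $\frac{397}{13} \approx 30.538$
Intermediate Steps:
$h = 10$ ($h = -2 + 12 = 10$)
$\frac{M}{s{\left(h \right)}} = \frac{794}{26} = 794 \cdot \frac{1}{26} = \frac{397}{13}$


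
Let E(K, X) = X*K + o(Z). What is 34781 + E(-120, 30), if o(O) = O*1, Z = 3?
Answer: 31184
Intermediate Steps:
o(O) = O
E(K, X) = 3 + K*X (E(K, X) = X*K + 3 = K*X + 3 = 3 + K*X)
34781 + E(-120, 30) = 34781 + (3 - 120*30) = 34781 + (3 - 3600) = 34781 - 3597 = 31184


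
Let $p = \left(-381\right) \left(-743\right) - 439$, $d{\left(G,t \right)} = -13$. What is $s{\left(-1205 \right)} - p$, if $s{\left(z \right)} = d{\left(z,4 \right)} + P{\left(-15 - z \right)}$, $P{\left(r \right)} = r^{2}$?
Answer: $1133443$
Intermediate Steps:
$s{\left(z \right)} = -13 + \left(-15 - z\right)^{2}$
$p = 282644$ ($p = 283083 - 439 = 282644$)
$s{\left(-1205 \right)} - p = \left(-13 + \left(15 - 1205\right)^{2}\right) - 282644 = \left(-13 + \left(-1190\right)^{2}\right) - 282644 = \left(-13 + 1416100\right) - 282644 = 1416087 - 282644 = 1133443$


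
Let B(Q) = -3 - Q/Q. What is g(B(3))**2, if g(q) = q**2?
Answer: 256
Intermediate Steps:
B(Q) = -4 (B(Q) = -3 - 1*1 = -3 - 1 = -4)
g(B(3))**2 = ((-4)**2)**2 = 16**2 = 256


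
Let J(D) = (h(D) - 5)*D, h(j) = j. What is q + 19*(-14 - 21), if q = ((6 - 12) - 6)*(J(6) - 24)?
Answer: -449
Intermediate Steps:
J(D) = D*(-5 + D) (J(D) = (D - 5)*D = (-5 + D)*D = D*(-5 + D))
q = 216 (q = ((6 - 12) - 6)*(6*(-5 + 6) - 24) = (-6 - 6)*(6*1 - 24) = -12*(6 - 24) = -12*(-18) = 216)
q + 19*(-14 - 21) = 216 + 19*(-14 - 21) = 216 + 19*(-35) = 216 - 665 = -449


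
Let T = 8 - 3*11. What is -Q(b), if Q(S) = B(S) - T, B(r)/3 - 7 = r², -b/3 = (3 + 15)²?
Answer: -2834398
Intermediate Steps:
b = -972 (b = -3*(3 + 15)² = -3*18² = -3*324 = -972)
T = -25 (T = 8 - 33 = -25)
B(r) = 21 + 3*r²
Q(S) = 46 + 3*S² (Q(S) = (21 + 3*S²) - 1*(-25) = (21 + 3*S²) + 25 = 46 + 3*S²)
-Q(b) = -(46 + 3*(-972)²) = -(46 + 3*944784) = -(46 + 2834352) = -1*2834398 = -2834398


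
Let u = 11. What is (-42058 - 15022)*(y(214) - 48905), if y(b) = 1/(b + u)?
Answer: 125617371584/45 ≈ 2.7915e+9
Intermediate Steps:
y(b) = 1/(11 + b) (y(b) = 1/(b + 11) = 1/(11 + b))
(-42058 - 15022)*(y(214) - 48905) = (-42058 - 15022)*(1/(11 + 214) - 48905) = -57080*(1/225 - 48905) = -57080*(-11003624/225) = 125617371584/45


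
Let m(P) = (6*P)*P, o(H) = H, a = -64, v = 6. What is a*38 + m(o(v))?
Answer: -2216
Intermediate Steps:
m(P) = 6*P²
a*38 + m(o(v)) = -64*38 + 6*6² = -2432 + 6*36 = -2432 + 216 = -2216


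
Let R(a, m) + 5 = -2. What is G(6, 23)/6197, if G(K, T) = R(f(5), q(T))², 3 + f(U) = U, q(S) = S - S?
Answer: 49/6197 ≈ 0.0079070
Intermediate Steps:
q(S) = 0
f(U) = -3 + U
R(a, m) = -7 (R(a, m) = -5 - 2 = -7)
G(K, T) = 49 (G(K, T) = (-7)² = 49)
G(6, 23)/6197 = 49/6197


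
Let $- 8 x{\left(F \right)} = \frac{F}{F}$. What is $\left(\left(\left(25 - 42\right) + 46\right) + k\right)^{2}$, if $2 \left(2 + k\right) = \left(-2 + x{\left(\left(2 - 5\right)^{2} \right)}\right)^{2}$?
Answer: $\frac{14025025}{16384} \approx 856.02$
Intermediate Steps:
$x{\left(F \right)} = - \frac{1}{8}$ ($x{\left(F \right)} = - \frac{F \frac{1}{F}}{8} = \left(- \frac{1}{8}\right) 1 = - \frac{1}{8}$)
$k = \frac{33}{128}$ ($k = -2 + \frac{\left(-2 - \frac{1}{8}\right)^{2}}{2} = -2 + \frac{\left(- \frac{17}{8}\right)^{2}}{2} = -2 + \frac{1}{2} \cdot \frac{289}{64} = -2 + \frac{289}{128} = \frac{33}{128} \approx 0.25781$)
$\left(\left(\left(25 - 42\right) + 46\right) + k\right)^{2} = \left(\left(\left(25 - 42\right) + 46\right) + \frac{33}{128}\right)^{2} = \left(\left(-17 + 46\right) + \frac{33}{128}\right)^{2} = \left(29 + \frac{33}{128}\right)^{2} = \left(\frac{3745}{128}\right)^{2} = \frac{14025025}{16384}$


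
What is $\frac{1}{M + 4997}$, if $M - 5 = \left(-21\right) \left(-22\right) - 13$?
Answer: $\frac{1}{5451} \approx 0.00018345$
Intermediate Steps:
$M = 454$ ($M = 5 - -449 = 5 + \left(462 - 13\right) = 5 + 449 = 454$)
$\frac{1}{M + 4997} = \frac{1}{454 + 4997} = \frac{1}{5451}$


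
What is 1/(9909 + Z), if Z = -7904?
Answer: 1/2005 ≈ 0.00049875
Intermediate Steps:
1/(9909 + Z) = 1/(9909 - 7904) = 1/2005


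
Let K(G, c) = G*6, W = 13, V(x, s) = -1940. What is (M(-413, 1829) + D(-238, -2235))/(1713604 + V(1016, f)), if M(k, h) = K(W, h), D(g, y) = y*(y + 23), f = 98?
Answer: 2471949/855832 ≈ 2.8884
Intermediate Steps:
D(g, y) = y*(23 + y)
K(G, c) = 6*G
M(k, h) = 78 (M(k, h) = 6*13 = 78)
(M(-413, 1829) + D(-238, -2235))/(1713604 + V(1016, f)) = (78 - 2235*(23 - 2235))/(1713604 - 1940) = (78 - 2235*(-2212))/1711664 = (78 + 4943820)*(1/1711664) = 4943898*(1/1711664) = 2471949/855832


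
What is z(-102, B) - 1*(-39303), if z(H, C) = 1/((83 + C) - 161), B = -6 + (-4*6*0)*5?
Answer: 3301451/84 ≈ 39303.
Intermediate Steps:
B = -6 (B = -6 - 24*0*5 = -6 + 0*5 = -6 + 0 = -6)
z(H, C) = 1/(-78 + C)
z(-102, B) - 1*(-39303) = 1/(-78 - 6) - 1*(-39303) = 1/(-84) + 39303 = -1/84 + 39303 = 3301451/84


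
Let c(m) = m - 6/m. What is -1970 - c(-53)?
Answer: -101607/53 ≈ -1917.1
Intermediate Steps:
-1970 - c(-53) = -1970 - (-53 - 6/(-53)) = -1970 - (-53 - 6*(-1/53)) = -1970 - (-53 + 6/53) = -1970 - 1*(-2803/53) = -1970 + 2803/53 = -101607/53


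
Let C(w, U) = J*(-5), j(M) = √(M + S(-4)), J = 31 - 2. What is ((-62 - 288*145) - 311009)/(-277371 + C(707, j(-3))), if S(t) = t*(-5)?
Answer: 352831/277516 ≈ 1.2714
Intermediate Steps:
J = 29
S(t) = -5*t
j(M) = √(20 + M) (j(M) = √(M - 5*(-4)) = √(M + 20) = √(20 + M))
C(w, U) = -145 (C(w, U) = 29*(-5) = -145)
((-62 - 288*145) - 311009)/(-277371 + C(707, j(-3))) = ((-62 - 288*145) - 311009)/(-277371 - 145) = ((-62 - 41760) - 311009)/(-277516) = (-41822 - 311009)*(-1/277516) = -352831*(-1/277516) = 352831/277516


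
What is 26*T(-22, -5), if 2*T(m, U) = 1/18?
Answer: 13/18 ≈ 0.72222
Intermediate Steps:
T(m, U) = 1/36 (T(m, U) = (½)/18 = (½)*(1/18) = 1/36)
26*T(-22, -5) = 26*(1/36) = 13/18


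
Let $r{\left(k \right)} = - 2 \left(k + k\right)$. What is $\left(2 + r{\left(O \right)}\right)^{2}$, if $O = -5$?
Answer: $484$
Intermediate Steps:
$r{\left(k \right)} = - 4 k$ ($r{\left(k \right)} = - 2 \cdot 2 k = - 4 k$)
$\left(2 + r{\left(O \right)}\right)^{2} = \left(2 - -20\right)^{2} = \left(2 + 20\right)^{2} = 22^{2} = 484$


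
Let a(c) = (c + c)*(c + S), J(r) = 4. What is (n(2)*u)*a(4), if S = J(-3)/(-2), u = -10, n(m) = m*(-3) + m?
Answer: 640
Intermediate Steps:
n(m) = -2*m (n(m) = -3*m + m = -2*m)
S = -2 (S = 4/(-2) = 4*(-1/2) = -2)
a(c) = 2*c*(-2 + c) (a(c) = (c + c)*(c - 2) = (2*c)*(-2 + c) = 2*c*(-2 + c))
(n(2)*u)*a(4) = (-2*2*(-10))*(2*4*(-2 + 4)) = (-4*(-10))*(2*4*2) = 40*16 = 640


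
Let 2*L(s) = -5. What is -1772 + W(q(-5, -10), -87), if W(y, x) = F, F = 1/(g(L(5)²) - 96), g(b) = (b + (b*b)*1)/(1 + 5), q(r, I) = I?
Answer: -15046148/8491 ≈ -1772.0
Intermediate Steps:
L(s) = -5/2 (L(s) = (½)*(-5) = -5/2)
g(b) = b/6 + b²/6 (g(b) = (b + b²*1)/6 = (b + b²)*(⅙) = b/6 + b²/6)
F = -96/8491 (F = 1/((-5/2)²*(1 + (-5/2)²)/6 - 96) = 1/((⅙)*(25/4)*(1 + 25/4) - 96) = 1/((⅙)*(25/4)*(29/4) - 96) = 1/(725/96 - 96) = 1/(-8491/96) = -96/8491 ≈ -0.011306)
W(y, x) = -96/8491
-1772 + W(q(-5, -10), -87) = -1772 - 96/8491 = -15046148/8491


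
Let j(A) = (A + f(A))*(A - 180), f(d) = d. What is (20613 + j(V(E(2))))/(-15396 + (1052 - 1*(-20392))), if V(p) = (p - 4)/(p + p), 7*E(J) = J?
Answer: 46075/12096 ≈ 3.8091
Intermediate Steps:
E(J) = J/7
V(p) = (-4 + p)/(2*p) (V(p) = (-4 + p)/((2*p)) = (-4 + p)*(1/(2*p)) = (-4 + p)/(2*p))
j(A) = 2*A*(-180 + A) (j(A) = (A + A)*(A - 180) = (2*A)*(-180 + A) = 2*A*(-180 + A))
(20613 + j(V(E(2))))/(-15396 + (1052 - 1*(-20392))) = (20613 + 2*((-4 + (⅐)*2)/(2*(((⅐)*2))))*(-180 + (-4 + (⅐)*2)/(2*(((⅐)*2)))))/(-15396 + (1052 - 1*(-20392))) = (20613 + 2*((-4 + 2/7)/(2*(2/7)))*(-180 + (-4 + 2/7)/(2*(2/7))))/(-15396 + (1052 + 20392)) = (20613 + 2*((½)*(7/2)*(-26/7))*(-180 + (½)*(7/2)*(-26/7)))/(-15396 + 21444) = (20613 + 2*(-13/2)*(-180 - 13/2))/6048 = (20613 + 2*(-13/2)*(-373/2))*(1/6048) = (20613 + 4849/2)*(1/6048) = (46075/2)*(1/6048) = 46075/12096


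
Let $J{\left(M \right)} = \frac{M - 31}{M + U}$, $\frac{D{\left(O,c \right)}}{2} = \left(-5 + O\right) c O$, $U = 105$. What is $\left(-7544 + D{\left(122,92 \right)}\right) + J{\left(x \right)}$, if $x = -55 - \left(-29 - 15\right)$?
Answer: $\frac{123086963}{47} \approx 2.6189 \cdot 10^{6}$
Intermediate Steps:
$x = -11$ ($x = -55 - -44 = -55 + 44 = -11$)
$D{\left(O,c \right)} = 2 O c \left(-5 + O\right)$ ($D{\left(O,c \right)} = 2 \left(-5 + O\right) c O = 2 c \left(-5 + O\right) O = 2 O c \left(-5 + O\right)$)
$J{\left(M \right)} = \frac{-31 + M}{105 + M}$ ($J{\left(M \right)} = \frac{M - 31}{M + 105} = \frac{-31 + M}{105 + M}$)
$\left(-7544 + D{\left(122,92 \right)}\right) + J{\left(x \right)} = \left(-7544 + 2 \cdot 122 \cdot 92 \left(-5 + 122\right)\right) + \frac{-31 - 11}{105 - 11} = \left(-7544 + 2 \cdot 122 \cdot 92 \cdot 117\right) + \frac{1}{94} \left(-42\right) = \left(-7544 + 2626416\right) + \frac{1}{94} \left(-42\right) = 2618872 - \frac{21}{47} = \frac{123086963}{47}$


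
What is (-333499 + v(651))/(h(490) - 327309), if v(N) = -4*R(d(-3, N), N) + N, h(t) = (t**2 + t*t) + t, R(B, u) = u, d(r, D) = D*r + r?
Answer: -335452/153381 ≈ -2.1870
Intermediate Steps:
d(r, D) = r + D*r
h(t) = t + 2*t**2 (h(t) = (t**2 + t**2) + t = 2*t**2 + t = t + 2*t**2)
v(N) = -3*N (v(N) = -4*N + N = -3*N)
(-333499 + v(651))/(h(490) - 327309) = (-333499 - 3*651)/(490*(1 + 2*490) - 327309) = (-333499 - 1953)/(490*(1 + 980) - 327309) = -335452/(490*981 - 327309) = -335452/(480690 - 327309) = -335452/153381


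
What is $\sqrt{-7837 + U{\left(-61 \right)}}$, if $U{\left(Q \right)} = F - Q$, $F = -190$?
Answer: $i \sqrt{7966} \approx 89.252 i$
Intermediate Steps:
$U{\left(Q \right)} = -190 - Q$
$\sqrt{-7837 + U{\left(-61 \right)}} = \sqrt{-7837 - 129} = \sqrt{-7966} = i \sqrt{7966}$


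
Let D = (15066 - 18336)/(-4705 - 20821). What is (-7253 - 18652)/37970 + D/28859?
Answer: -1908291931287/2797078404698 ≈ -0.68224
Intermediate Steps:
D = 1635/12763 (D = -3270/(-25526) = -3270*(-1/25526) = 1635/12763 ≈ 0.12810)
(-7253 - 18652)/37970 + D/28859 = (-7253 - 18652)/37970 + (1635/12763)/28859 = -25905*1/37970 + (1635/12763)*(1/28859) = -5181/7594 + 1635/368327417 = -1908291931287/2797078404698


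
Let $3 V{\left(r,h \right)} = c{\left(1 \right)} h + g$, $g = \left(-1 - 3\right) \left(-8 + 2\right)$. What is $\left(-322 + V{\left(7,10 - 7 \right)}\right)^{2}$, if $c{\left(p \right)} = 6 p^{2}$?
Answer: $94864$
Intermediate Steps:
$g = 24$ ($g = \left(-4\right) \left(-6\right) = 24$)
$V{\left(r,h \right)} = 8 + 2 h$ ($V{\left(r,h \right)} = \frac{6 \cdot 1^{2} h + 24}{3} = \frac{6 \cdot 1 h + 24}{3} = \frac{6 h + 24}{3} = \frac{24 + 6 h}{3} = 8 + 2 h$)
$\left(-322 + V{\left(7,10 - 7 \right)}\right)^{2} = \left(-322 + \left(8 + 2 \left(10 - 7\right)\right)\right)^{2} = \left(-322 + \left(8 + 2 \cdot 3\right)\right)^{2} = \left(-322 + \left(8 + 6\right)\right)^{2} = \left(-322 + 14\right)^{2} = \left(-308\right)^{2} = 94864$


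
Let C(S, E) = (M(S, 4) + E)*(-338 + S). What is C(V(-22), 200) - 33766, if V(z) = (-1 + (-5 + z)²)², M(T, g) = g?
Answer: 108014018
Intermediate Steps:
C(S, E) = (-338 + S)*(4 + E) (C(S, E) = (4 + E)*(-338 + S) = (-338 + S)*(4 + E))
C(V(-22), 200) - 33766 = (-1352 - 338*200 + 4*(-1 + (-5 - 22)²)² + 200*(-1 + (-5 - 22)²)²) - 33766 = (-1352 - 67600 + 4*(-1 + (-27)²)² + 200*(-1 + (-27)²)²) - 33766 = (-1352 - 67600 + 4*(-1 + 729)² + 200*(-1 + 729)²) - 33766 = (-1352 - 67600 + 4*728² + 200*728²) - 33766 = (-1352 - 67600 + 4*529984 + 200*529984) - 33766 = (-1352 - 67600 + 2119936 + 105996800) - 33766 = 108047784 - 33766 = 108014018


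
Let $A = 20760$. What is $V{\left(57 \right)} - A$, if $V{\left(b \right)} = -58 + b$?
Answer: $-20761$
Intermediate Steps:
$V{\left(57 \right)} - A = \left(-58 + 57\right) - 20760 = -1 - 20760 = -20761$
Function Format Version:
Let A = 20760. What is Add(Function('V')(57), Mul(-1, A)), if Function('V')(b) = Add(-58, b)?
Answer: -20761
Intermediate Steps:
Add(Function('V')(57), Mul(-1, A)) = Add(Add(-58, 57), Mul(-1, 20760)) = Add(-1, -20760) = -20761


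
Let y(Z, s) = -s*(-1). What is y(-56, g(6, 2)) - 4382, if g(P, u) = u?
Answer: -4380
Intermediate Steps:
y(Z, s) = s
y(-56, g(6, 2)) - 4382 = 2 - 4382 = -4380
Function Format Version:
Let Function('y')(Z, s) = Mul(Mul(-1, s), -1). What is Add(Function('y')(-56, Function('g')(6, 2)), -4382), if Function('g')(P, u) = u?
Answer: -4380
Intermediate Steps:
Function('y')(Z, s) = s
Add(Function('y')(-56, Function('g')(6, 2)), -4382) = Add(2, -4382) = -4380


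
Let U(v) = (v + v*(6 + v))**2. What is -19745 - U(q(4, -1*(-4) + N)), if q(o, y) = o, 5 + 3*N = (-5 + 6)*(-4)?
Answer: -21681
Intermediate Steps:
N = -3 (N = -5/3 + ((-5 + 6)*(-4))/3 = -5/3 + (1*(-4))/3 = -5/3 + (1/3)*(-4) = -5/3 - 4/3 = -3)
-19745 - U(q(4, -1*(-4) + N)) = -19745 - 4**2*(7 + 4)**2 = -19745 - 16*11**2 = -19745 - 16*121 = -19745 - 1*1936 = -19745 - 1936 = -21681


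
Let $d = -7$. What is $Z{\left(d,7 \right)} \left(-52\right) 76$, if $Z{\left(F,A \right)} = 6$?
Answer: $-23712$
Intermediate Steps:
$Z{\left(d,7 \right)} \left(-52\right) 76 = 6 \left(-52\right) 76 = \left(-312\right) 76 = -23712$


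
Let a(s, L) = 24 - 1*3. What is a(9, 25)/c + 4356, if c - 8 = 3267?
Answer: 14265921/3275 ≈ 4356.0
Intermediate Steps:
c = 3275 (c = 8 + 3267 = 3275)
a(s, L) = 21 (a(s, L) = 24 - 3 = 21)
a(9, 25)/c + 4356 = 21/3275 + 4356 = 14265921/3275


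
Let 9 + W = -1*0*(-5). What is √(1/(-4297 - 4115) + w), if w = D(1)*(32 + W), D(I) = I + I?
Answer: √813757953/4206 ≈ 6.7823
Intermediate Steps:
D(I) = 2*I
W = -9 (W = -9 - 1*0*(-5) = -9 + 0*(-5) = -9 + 0 = -9)
w = 46 (w = (2*1)*(32 - 9) = 2*23 = 46)
√(1/(-4297 - 4115) + w) = √(1/(-4297 - 4115) + 46) = √(1/(-8412) + 46) = √(-1/8412 + 46) = √(386951/8412) = √813757953/4206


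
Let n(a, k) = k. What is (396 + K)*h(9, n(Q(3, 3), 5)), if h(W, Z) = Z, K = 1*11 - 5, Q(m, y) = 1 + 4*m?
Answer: 2010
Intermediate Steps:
K = 6 (K = 11 - 5 = 6)
(396 + K)*h(9, n(Q(3, 3), 5)) = (396 + 6)*5 = 402*5 = 2010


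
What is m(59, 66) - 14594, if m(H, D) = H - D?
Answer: -14601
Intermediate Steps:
m(59, 66) - 14594 = (59 - 1*66) - 14594 = (59 - 66) - 14594 = -7 - 14594 = -14601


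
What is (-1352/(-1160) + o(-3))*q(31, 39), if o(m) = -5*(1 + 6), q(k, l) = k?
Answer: -152086/145 ≈ -1048.9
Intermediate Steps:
o(m) = -35 (o(m) = -5*7 = -35)
(-1352/(-1160) + o(-3))*q(31, 39) = (-1352/(-1160) - 35)*31 = (-1352*(-1/1160) - 35)*31 = (169/145 - 35)*31 = -4906/145*31 = -152086/145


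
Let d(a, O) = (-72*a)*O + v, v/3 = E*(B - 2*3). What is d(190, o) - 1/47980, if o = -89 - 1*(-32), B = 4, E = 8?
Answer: 37410581759/47980 ≈ 7.7971e+5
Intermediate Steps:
o = -57 (o = -89 + 32 = -57)
v = -48 (v = 3*(8*(4 - 2*3)) = 3*(8*(4 - 6)) = 3*(8*(-2)) = 3*(-16) = -48)
d(a, O) = -48 - 72*O*a (d(a, O) = (-72*a)*O - 48 = -72*O*a - 48 = -48 - 72*O*a)
d(190, o) - 1/47980 = (-48 - 72*(-57)*190) - 1/47980 = (-48 + 779760) - 1*1/47980 = 779712 - 1/47980 = 37410581759/47980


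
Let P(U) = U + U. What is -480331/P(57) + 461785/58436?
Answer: -14007989413/3330852 ≈ -4205.5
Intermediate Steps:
P(U) = 2*U
-480331/P(57) + 461785/58436 = -480331/(2*57) + 461785/58436 = -480331/114 + 461785*(1/58436) = -480331*1/114 + 461785/58436 = -480331/114 + 461785/58436 = -14007989413/3330852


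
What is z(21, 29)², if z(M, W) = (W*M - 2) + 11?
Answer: 381924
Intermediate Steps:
z(M, W) = 9 + M*W (z(M, W) = (M*W - 2) + 11 = (-2 + M*W) + 11 = 9 + M*W)
z(21, 29)² = (9 + 21*29)² = (9 + 609)² = 618² = 381924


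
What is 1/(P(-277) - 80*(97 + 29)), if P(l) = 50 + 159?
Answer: -1/9871 ≈ -0.00010131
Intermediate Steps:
P(l) = 209
1/(P(-277) - 80*(97 + 29)) = 1/(209 - 80*(97 + 29)) = 1/(209 - 80*126) = 1/(209 - 10080) = 1/(-9871) = -1/9871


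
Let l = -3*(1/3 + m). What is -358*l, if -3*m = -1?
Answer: 716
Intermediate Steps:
m = 1/3 (m = -1/3*(-1) = 1/3 ≈ 0.33333)
l = -2 (l = -3*(1/3 + 1/3) = -3*2/3 = -2)
-358*l = -358*(-2) = 716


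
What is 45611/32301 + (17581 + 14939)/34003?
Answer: 70306469/29684619 ≈ 2.3684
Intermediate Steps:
45611/32301 + (17581 + 14939)/34003 = 45611*(1/32301) + 32520*(1/34003) = 45611/32301 + 32520/34003 = 70306469/29684619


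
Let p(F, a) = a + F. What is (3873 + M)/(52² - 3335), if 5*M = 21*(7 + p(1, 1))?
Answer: -19554/3155 ≈ -6.1978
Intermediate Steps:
p(F, a) = F + a
M = 189/5 (M = (21*(7 + (1 + 1)))/5 = (21*(7 + 2))/5 = (21*9)/5 = (⅕)*189 = 189/5 ≈ 37.800)
(3873 + M)/(52² - 3335) = (3873 + 189/5)/(52² - 3335) = 19554/(5*(2704 - 3335)) = (19554/5)/(-631) = (19554/5)*(-1/631) = -19554/3155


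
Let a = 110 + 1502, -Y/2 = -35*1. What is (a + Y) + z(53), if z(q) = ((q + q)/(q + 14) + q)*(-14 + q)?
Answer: 255317/67 ≈ 3810.7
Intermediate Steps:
Y = 70 (Y = -(-70) = -2*(-35) = 70)
a = 1612
z(q) = (-14 + q)*(q + 2*q/(14 + q)) (z(q) = ((2*q)/(14 + q) + q)*(-14 + q) = (2*q/(14 + q) + q)*(-14 + q) = (q + 2*q/(14 + q))*(-14 + q) = (-14 + q)*(q + 2*q/(14 + q)))
(a + Y) + z(53) = (1612 + 70) + 53*(-224 + 53² + 2*53)/(14 + 53) = 1682 + 53*(-224 + 2809 + 106)/67 = 1682 + 53*(1/67)*2691 = 1682 + 142623/67 = 255317/67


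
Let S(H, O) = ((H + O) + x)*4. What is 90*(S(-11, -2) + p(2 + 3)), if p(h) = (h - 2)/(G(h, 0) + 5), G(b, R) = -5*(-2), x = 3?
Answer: -3582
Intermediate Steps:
G(b, R) = 10
S(H, O) = 12 + 4*H + 4*O (S(H, O) = ((H + O) + 3)*4 = (3 + H + O)*4 = 12 + 4*H + 4*O)
p(h) = -2/15 + h/15 (p(h) = (h - 2)/(10 + 5) = (-2 + h)/15 = (-2 + h)*(1/15) = -2/15 + h/15)
90*(S(-11, -2) + p(2 + 3)) = 90*((12 + 4*(-11) + 4*(-2)) + (-2/15 + (2 + 3)/15)) = 90*((12 - 44 - 8) + (-2/15 + (1/15)*5)) = 90*(-40 + (-2/15 + 1/3)) = 90*(-40 + 1/5) = 90*(-199/5) = -3582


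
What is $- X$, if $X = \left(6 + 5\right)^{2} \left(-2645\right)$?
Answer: $320045$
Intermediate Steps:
$X = -320045$ ($X = 11^{2} \left(-2645\right) = 121 \left(-2645\right) = -320045$)
$- X = \left(-1\right) \left(-320045\right) = 320045$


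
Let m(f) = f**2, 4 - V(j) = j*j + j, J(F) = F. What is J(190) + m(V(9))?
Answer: 7586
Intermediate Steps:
V(j) = 4 - j - j**2 (V(j) = 4 - (j*j + j) = 4 - (j**2 + j) = 4 - (j + j**2) = 4 + (-j - j**2) = 4 - j - j**2)
J(190) + m(V(9)) = 190 + (4 - 1*9 - 1*9**2)**2 = 190 + (4 - 9 - 1*81)**2 = 190 + (4 - 9 - 81)**2 = 190 + (-86)**2 = 190 + 7396 = 7586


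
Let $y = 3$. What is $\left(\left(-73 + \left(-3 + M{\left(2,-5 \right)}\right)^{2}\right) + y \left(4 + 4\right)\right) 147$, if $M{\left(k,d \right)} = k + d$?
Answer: $-1911$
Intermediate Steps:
$M{\left(k,d \right)} = d + k$
$\left(\left(-73 + \left(-3 + M{\left(2,-5 \right)}\right)^{2}\right) + y \left(4 + 4\right)\right) 147 = \left(\left(-73 + \left(-3 + \left(-5 + 2\right)\right)^{2}\right) + 3 \left(4 + 4\right)\right) 147 = \left(\left(-73 + \left(-3 - 3\right)^{2}\right) + 3 \cdot 8\right) 147 = \left(\left(-73 + \left(-6\right)^{2}\right) + 24\right) 147 = \left(\left(-73 + 36\right) + 24\right) 147 = \left(-37 + 24\right) 147 = \left(-13\right) 147 = -1911$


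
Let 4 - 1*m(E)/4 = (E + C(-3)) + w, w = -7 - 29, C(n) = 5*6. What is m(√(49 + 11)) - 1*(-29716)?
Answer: 29756 - 8*√15 ≈ 29725.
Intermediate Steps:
C(n) = 30
w = -36
m(E) = 40 - 4*E (m(E) = 16 - 4*((E + 30) - 36) = 16 - 4*((30 + E) - 36) = 16 - 4*(-6 + E) = 16 + (24 - 4*E) = 40 - 4*E)
m(√(49 + 11)) - 1*(-29716) = (40 - 4*√(49 + 11)) - 1*(-29716) = (40 - 8*√15) + 29716 = 29756 - 8*√15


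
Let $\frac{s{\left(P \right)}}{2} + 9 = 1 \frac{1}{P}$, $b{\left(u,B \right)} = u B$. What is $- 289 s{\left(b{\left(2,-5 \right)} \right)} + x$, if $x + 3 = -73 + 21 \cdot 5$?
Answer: $\frac{26444}{5} \approx 5288.8$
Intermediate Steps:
$b{\left(u,B \right)} = B u$
$x = 29$ ($x = -3 + \left(-73 + 21 \cdot 5\right) = -3 + \left(-73 + 105\right) = -3 + 32 = 29$)
$s{\left(P \right)} = -18 + \frac{2}{P}$ ($s{\left(P \right)} = -18 + 2 \cdot 1 \frac{1}{P} = -18 + \frac{2}{P}$)
$- 289 s{\left(b{\left(2,-5 \right)} \right)} + x = - 289 \left(-18 + \frac{2}{\left(-5\right) 2}\right) + 29 = - 289 \left(-18 + \frac{2}{-10}\right) + 29 = - 289 \left(-18 + 2 \left(- \frac{1}{10}\right)\right) + 29 = - 289 \left(-18 - \frac{1}{5}\right) + 29 = \left(-289\right) \left(- \frac{91}{5}\right) + 29 = \frac{26299}{5} + 29 = \frac{26444}{5}$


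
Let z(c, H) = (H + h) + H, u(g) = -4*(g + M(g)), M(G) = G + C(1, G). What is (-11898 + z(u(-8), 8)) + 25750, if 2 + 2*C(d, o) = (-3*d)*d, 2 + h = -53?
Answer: 13813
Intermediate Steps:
h = -55 (h = -2 - 53 = -55)
C(d, o) = -1 - 3*d**2/2 (C(d, o) = -1 + ((-3*d)*d)/2 = -1 + (-3*d**2)/2 = -1 - 3*d**2/2)
M(G) = -5/2 + G (M(G) = G + (-1 - 3/2*1**2) = G + (-1 - 3/2*1) = G + (-1 - 3/2) = G - 5/2 = -5/2 + G)
u(g) = 10 - 8*g (u(g) = -4*(g + (-5/2 + g)) = -4*(-5/2 + 2*g) = 10 - 8*g)
z(c, H) = -55 + 2*H (z(c, H) = (H - 55) + H = (-55 + H) + H = -55 + 2*H)
(-11898 + z(u(-8), 8)) + 25750 = (-11898 + (-55 + 2*8)) + 25750 = (-11898 + (-55 + 16)) + 25750 = (-11898 - 39) + 25750 = -11937 + 25750 = 13813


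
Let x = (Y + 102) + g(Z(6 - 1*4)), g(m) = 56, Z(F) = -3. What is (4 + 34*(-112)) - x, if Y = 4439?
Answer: -8401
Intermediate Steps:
x = 4597 (x = (4439 + 102) + 56 = 4541 + 56 = 4597)
(4 + 34*(-112)) - x = (4 + 34*(-112)) - 1*4597 = (4 - 3808) - 4597 = -3804 - 4597 = -8401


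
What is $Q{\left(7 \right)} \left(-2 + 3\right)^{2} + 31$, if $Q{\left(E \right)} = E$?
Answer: $38$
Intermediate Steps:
$Q{\left(7 \right)} \left(-2 + 3\right)^{2} + 31 = 7 \left(-2 + 3\right)^{2} + 31 = 7 \cdot 1^{2} + 31 = 7 \cdot 1 + 31 = 7 + 31 = 38$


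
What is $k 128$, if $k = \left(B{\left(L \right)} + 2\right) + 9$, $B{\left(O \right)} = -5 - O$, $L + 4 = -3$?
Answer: $1664$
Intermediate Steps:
$L = -7$ ($L = -4 - 3 = -7$)
$k = 13$ ($k = \left(\left(-5 - -7\right) + 2\right) + 9 = \left(\left(-5 + 7\right) + 2\right) + 9 = \left(2 + 2\right) + 9 = 4 + 9 = 13$)
$k 128 = 13 \cdot 128 = 1664$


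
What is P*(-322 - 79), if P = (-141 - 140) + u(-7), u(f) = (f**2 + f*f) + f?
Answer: 76190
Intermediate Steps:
u(f) = f + 2*f**2 (u(f) = (f**2 + f**2) + f = 2*f**2 + f = f + 2*f**2)
P = -190 (P = (-141 - 140) - 7*(1 + 2*(-7)) = -281 - 7*(1 - 14) = -281 - 7*(-13) = -281 + 91 = -190)
P*(-322 - 79) = -190*(-322 - 79) = -190*(-401) = 76190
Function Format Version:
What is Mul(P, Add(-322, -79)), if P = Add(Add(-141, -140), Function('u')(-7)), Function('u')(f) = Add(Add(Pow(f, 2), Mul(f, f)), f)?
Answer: 76190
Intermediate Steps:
Function('u')(f) = Add(f, Mul(2, Pow(f, 2))) (Function('u')(f) = Add(Add(Pow(f, 2), Pow(f, 2)), f) = Add(Mul(2, Pow(f, 2)), f) = Add(f, Mul(2, Pow(f, 2))))
P = -190 (P = Add(Add(-141, -140), Mul(-7, Add(1, Mul(2, -7)))) = Add(-281, Mul(-7, Add(1, -14))) = Add(-281, Mul(-7, -13)) = Add(-281, 91) = -190)
Mul(P, Add(-322, -79)) = Mul(-190, Add(-322, -79)) = Mul(-190, -401) = 76190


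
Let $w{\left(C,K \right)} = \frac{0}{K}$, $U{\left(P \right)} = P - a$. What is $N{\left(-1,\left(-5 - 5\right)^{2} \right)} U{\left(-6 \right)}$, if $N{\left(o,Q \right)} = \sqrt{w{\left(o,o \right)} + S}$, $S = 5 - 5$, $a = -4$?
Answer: $0$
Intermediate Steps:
$U{\left(P \right)} = 4 + P$ ($U{\left(P \right)} = P - -4 = P + 4 = 4 + P$)
$w{\left(C,K \right)} = 0$
$S = 0$ ($S = 5 - 5 = 0$)
$N{\left(o,Q \right)} = 0$ ($N{\left(o,Q \right)} = \sqrt{0 + 0} = \sqrt{0} = 0$)
$N{\left(-1,\left(-5 - 5\right)^{2} \right)} U{\left(-6 \right)} = 0 \left(4 - 6\right) = 0 \left(-2\right) = 0$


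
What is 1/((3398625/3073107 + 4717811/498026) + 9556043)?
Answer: 510162395594/4875139186259815551 ≈ 1.0465e-7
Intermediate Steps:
1/((3398625/3073107 + 4717811/498026) + 9556043) = 1/((3398625*(1/3073107) + 4717811*(1/498026)) + 9556043) = 1/((1132875/1024369 + 4717811/498026) + 9556043) = 1/(5396980541009/510162395594 + 9556043) = 1/(4875139186259815551/510162395594) = 510162395594/4875139186259815551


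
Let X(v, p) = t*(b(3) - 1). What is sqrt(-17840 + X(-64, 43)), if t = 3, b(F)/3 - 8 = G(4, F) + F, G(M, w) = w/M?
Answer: I*sqrt(70949)/2 ≈ 133.18*I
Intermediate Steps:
b(F) = 24 + 15*F/4 (b(F) = 24 + 3*(F/4 + F) = 24 + 3*(5*F/4) = 24 + 15*F/4)
X(v, p) = 411/4 (X(v, p) = 3*((24 + (15/4)*3) - 1) = 3*((24 + 45/4) - 1) = 3*(141/4 - 1) = 3*(137/4) = 411/4)
sqrt(-17840 + X(-64, 43)) = sqrt(-17840 + 411/4) = sqrt(-70949/4) = I*sqrt(70949)/2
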